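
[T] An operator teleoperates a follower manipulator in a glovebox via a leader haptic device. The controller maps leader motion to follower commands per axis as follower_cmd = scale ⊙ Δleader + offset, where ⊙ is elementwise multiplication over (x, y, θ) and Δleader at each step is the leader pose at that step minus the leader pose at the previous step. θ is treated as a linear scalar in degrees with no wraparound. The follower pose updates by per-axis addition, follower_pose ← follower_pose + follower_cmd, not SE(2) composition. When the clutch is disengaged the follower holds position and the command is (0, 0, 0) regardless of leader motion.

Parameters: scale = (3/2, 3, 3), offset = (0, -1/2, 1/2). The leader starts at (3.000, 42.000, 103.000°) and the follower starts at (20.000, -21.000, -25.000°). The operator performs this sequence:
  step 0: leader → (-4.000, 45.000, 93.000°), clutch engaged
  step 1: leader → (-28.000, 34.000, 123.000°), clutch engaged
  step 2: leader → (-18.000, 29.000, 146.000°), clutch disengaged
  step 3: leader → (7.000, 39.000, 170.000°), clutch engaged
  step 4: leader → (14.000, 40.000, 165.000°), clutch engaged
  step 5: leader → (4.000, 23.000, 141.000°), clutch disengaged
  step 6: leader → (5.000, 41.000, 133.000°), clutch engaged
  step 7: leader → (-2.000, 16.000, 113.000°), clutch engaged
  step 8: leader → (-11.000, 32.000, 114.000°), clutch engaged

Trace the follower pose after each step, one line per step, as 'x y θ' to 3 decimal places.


9.500 -12.500 -54.500
-26.500 -46.000 36.000
-26.500 -46.000 36.000
11.000 -16.500 108.500
21.500 -14.000 94.000
21.500 -14.000 94.000
23.000 39.500 70.500
12.500 -36.000 11.000
-1.000 11.500 14.500

step 0: Δleader=(-7.000, 3.000, -10.000°), engaged; cmd=(-10.500, 8.500, -29.500°) → follower=(9.500, -12.500, -54.500°)
step 1: Δleader=(-24.000, -11.000, 30.000°), engaged; cmd=(-36.000, -33.500, 90.500°) → follower=(-26.500, -46.000, 36.000°)
step 2: Δleader=(10.000, -5.000, 23.000°), disengaged; cmd=(0,0,0) → follower holds at (-26.500, -46.000, 36.000°)
step 3: Δleader=(25.000, 10.000, 24.000°), engaged; cmd=(37.500, 29.500, 72.500°) → follower=(11.000, -16.500, 108.500°)
step 4: Δleader=(7.000, 1.000, -5.000°), engaged; cmd=(10.500, 2.500, -14.500°) → follower=(21.500, -14.000, 94.000°)
step 5: Δleader=(-10.000, -17.000, -24.000°), disengaged; cmd=(0,0,0) → follower holds at (21.500, -14.000, 94.000°)
step 6: Δleader=(1.000, 18.000, -8.000°), engaged; cmd=(1.500, 53.500, -23.500°) → follower=(23.000, 39.500, 70.500°)
step 7: Δleader=(-7.000, -25.000, -20.000°), engaged; cmd=(-10.500, -75.500, -59.500°) → follower=(12.500, -36.000, 11.000°)
step 8: Δleader=(-9.000, 16.000, 1.000°), engaged; cmd=(-13.500, 47.500, 3.500°) → follower=(-1.000, 11.500, 14.500°)


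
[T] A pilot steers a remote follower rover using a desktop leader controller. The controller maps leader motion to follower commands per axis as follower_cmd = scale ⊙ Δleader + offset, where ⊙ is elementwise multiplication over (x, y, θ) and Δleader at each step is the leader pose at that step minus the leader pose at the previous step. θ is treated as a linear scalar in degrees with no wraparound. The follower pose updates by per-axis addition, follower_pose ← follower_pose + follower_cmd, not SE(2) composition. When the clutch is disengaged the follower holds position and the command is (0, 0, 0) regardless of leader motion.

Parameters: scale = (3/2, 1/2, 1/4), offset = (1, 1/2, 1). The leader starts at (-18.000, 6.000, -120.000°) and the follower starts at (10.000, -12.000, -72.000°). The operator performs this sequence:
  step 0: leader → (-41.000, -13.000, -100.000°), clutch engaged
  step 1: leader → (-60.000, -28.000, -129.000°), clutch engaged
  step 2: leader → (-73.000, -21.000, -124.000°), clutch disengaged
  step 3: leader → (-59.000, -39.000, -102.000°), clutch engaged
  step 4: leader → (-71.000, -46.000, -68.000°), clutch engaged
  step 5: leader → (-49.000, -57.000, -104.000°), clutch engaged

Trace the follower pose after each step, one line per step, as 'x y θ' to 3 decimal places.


step 0: Δleader=(-23.000, -19.000, 20.000°), engaged; cmd=(-33.500, -9.000, 6.000°) → follower=(-23.500, -21.000, -66.000°)
step 1: Δleader=(-19.000, -15.000, -29.000°), engaged; cmd=(-27.500, -7.000, -6.250°) → follower=(-51.000, -28.000, -72.250°)
step 2: Δleader=(-13.000, 7.000, 5.000°), disengaged; cmd=(0,0,0) → follower holds at (-51.000, -28.000, -72.250°)
step 3: Δleader=(14.000, -18.000, 22.000°), engaged; cmd=(22.000, -8.500, 6.500°) → follower=(-29.000, -36.500, -65.750°)
step 4: Δleader=(-12.000, -7.000, 34.000°), engaged; cmd=(-17.000, -3.000, 9.500°) → follower=(-46.000, -39.500, -56.250°)
step 5: Δleader=(22.000, -11.000, -36.000°), engaged; cmd=(34.000, -5.000, -8.000°) → follower=(-12.000, -44.500, -64.250°)

-23.500 -21.000 -66.000
-51.000 -28.000 -72.250
-51.000 -28.000 -72.250
-29.000 -36.500 -65.750
-46.000 -39.500 -56.250
-12.000 -44.500 -64.250


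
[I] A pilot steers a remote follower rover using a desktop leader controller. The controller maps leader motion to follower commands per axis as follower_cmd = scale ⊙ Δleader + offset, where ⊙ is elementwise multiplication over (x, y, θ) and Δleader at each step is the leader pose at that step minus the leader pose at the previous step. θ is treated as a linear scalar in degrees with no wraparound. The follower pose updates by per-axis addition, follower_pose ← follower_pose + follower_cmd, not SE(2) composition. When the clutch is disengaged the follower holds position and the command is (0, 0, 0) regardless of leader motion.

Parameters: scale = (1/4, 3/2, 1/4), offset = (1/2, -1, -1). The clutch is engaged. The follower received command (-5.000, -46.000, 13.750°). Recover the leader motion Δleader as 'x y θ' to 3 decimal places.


axis x: (-5.000 − 1/2) / (1/4) = -22.000
axis y: (-46.000 − -1) / (3/2) = -30.000
axis θ: (13.750 − -1) / (1/4) = 59.000

-22.000 -30.000 59.000


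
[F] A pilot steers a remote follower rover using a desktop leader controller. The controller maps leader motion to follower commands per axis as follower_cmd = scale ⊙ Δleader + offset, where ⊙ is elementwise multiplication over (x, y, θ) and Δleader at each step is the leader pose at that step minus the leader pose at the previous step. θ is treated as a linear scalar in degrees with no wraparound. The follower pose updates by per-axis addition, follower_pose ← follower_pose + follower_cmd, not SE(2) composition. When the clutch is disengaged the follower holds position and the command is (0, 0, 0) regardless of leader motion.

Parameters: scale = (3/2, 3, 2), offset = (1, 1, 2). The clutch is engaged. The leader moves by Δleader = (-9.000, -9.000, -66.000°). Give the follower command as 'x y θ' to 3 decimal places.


-12.500 -26.000 -130.000

axis x: 3/2·-9.000 + 1 = -12.500
axis y: 3·-9.000 + 1 = -26.000
axis θ: 2·-66.000 + 2 = -130.000


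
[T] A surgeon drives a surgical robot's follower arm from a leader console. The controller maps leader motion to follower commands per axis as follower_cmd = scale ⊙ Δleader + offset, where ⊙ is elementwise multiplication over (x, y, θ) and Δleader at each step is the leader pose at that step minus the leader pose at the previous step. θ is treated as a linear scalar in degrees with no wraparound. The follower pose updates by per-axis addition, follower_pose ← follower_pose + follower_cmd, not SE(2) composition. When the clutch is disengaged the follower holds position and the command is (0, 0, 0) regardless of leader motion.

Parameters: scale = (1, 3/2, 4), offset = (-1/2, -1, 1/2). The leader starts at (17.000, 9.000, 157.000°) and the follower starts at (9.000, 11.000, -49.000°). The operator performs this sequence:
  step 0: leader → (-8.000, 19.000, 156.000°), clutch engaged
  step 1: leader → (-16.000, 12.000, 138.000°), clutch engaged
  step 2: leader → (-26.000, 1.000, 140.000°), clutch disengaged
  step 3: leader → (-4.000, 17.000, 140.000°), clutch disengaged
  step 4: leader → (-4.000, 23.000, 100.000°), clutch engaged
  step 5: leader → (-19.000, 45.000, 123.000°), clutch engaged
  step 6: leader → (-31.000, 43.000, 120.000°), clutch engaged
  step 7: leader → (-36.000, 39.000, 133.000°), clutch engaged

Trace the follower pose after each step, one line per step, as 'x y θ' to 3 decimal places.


step 0: Δleader=(-25.000, 10.000, -1.000°), engaged; cmd=(-25.500, 14.000, -3.500°) → follower=(-16.500, 25.000, -52.500°)
step 1: Δleader=(-8.000, -7.000, -18.000°), engaged; cmd=(-8.500, -11.500, -71.500°) → follower=(-25.000, 13.500, -124.000°)
step 2: Δleader=(-10.000, -11.000, 2.000°), disengaged; cmd=(0,0,0) → follower holds at (-25.000, 13.500, -124.000°)
step 3: Δleader=(22.000, 16.000, 0.000°), disengaged; cmd=(0,0,0) → follower holds at (-25.000, 13.500, -124.000°)
step 4: Δleader=(0.000, 6.000, -40.000°), engaged; cmd=(-0.500, 8.000, -159.500°) → follower=(-25.500, 21.500, -283.500°)
step 5: Δleader=(-15.000, 22.000, 23.000°), engaged; cmd=(-15.500, 32.000, 92.500°) → follower=(-41.000, 53.500, -191.000°)
step 6: Δleader=(-12.000, -2.000, -3.000°), engaged; cmd=(-12.500, -4.000, -11.500°) → follower=(-53.500, 49.500, -202.500°)
step 7: Δleader=(-5.000, -4.000, 13.000°), engaged; cmd=(-5.500, -7.000, 52.500°) → follower=(-59.000, 42.500, -150.000°)

-16.500 25.000 -52.500
-25.000 13.500 -124.000
-25.000 13.500 -124.000
-25.000 13.500 -124.000
-25.500 21.500 -283.500
-41.000 53.500 -191.000
-53.500 49.500 -202.500
-59.000 42.500 -150.000


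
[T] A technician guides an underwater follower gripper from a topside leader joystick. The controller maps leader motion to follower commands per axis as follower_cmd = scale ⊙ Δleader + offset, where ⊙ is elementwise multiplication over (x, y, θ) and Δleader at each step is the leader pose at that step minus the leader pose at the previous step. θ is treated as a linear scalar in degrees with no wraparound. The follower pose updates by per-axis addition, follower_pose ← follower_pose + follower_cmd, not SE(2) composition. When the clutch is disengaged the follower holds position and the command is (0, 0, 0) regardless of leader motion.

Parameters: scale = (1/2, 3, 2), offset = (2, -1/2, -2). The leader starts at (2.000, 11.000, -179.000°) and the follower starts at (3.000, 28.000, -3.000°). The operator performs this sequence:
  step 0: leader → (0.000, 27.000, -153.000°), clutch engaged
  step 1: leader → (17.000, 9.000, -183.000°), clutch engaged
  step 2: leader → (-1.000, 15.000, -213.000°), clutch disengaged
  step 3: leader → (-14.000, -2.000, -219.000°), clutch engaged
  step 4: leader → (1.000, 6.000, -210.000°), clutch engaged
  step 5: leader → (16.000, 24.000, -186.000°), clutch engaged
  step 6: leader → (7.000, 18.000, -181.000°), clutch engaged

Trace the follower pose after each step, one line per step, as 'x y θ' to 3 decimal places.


step 0: Δleader=(-2.000, 16.000, 26.000°), engaged; cmd=(1.000, 47.500, 50.000°) → follower=(4.000, 75.500, 47.000°)
step 1: Δleader=(17.000, -18.000, -30.000°), engaged; cmd=(10.500, -54.500, -62.000°) → follower=(14.500, 21.000, -15.000°)
step 2: Δleader=(-18.000, 6.000, -30.000°), disengaged; cmd=(0,0,0) → follower holds at (14.500, 21.000, -15.000°)
step 3: Δleader=(-13.000, -17.000, -6.000°), engaged; cmd=(-4.500, -51.500, -14.000°) → follower=(10.000, -30.500, -29.000°)
step 4: Δleader=(15.000, 8.000, 9.000°), engaged; cmd=(9.500, 23.500, 16.000°) → follower=(19.500, -7.000, -13.000°)
step 5: Δleader=(15.000, 18.000, 24.000°), engaged; cmd=(9.500, 53.500, 46.000°) → follower=(29.000, 46.500, 33.000°)
step 6: Δleader=(-9.000, -6.000, 5.000°), engaged; cmd=(-2.500, -18.500, 8.000°) → follower=(26.500, 28.000, 41.000°)

4.000 75.500 47.000
14.500 21.000 -15.000
14.500 21.000 -15.000
10.000 -30.500 -29.000
19.500 -7.000 -13.000
29.000 46.500 33.000
26.500 28.000 41.000


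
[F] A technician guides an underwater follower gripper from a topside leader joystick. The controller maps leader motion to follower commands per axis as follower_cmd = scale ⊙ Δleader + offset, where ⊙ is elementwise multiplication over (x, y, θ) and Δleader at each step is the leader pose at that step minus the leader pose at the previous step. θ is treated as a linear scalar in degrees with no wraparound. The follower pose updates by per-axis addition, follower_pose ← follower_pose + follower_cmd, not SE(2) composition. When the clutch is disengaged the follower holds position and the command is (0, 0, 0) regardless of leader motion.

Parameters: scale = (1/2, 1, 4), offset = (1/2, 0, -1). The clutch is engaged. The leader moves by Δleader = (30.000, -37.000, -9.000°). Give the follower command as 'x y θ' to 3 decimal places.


axis x: 1/2·30.000 + 1/2 = 15.500
axis y: 1·-37.000 + 0 = -37.000
axis θ: 4·-9.000 + -1 = -37.000

15.500 -37.000 -37.000


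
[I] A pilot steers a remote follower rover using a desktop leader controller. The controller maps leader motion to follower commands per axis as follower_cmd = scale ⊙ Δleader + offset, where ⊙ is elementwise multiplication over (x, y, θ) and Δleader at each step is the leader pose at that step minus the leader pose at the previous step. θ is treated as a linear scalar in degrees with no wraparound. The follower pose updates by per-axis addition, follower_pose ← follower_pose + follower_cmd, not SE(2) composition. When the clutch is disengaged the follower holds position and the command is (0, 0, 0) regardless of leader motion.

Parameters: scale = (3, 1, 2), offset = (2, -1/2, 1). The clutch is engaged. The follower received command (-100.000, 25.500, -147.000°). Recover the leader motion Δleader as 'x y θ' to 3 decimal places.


axis x: (-100.000 − 2) / (3) = -34.000
axis y: (25.500 − -1/2) / (1) = 26.000
axis θ: (-147.000 − 1) / (2) = -74.000

-34.000 26.000 -74.000


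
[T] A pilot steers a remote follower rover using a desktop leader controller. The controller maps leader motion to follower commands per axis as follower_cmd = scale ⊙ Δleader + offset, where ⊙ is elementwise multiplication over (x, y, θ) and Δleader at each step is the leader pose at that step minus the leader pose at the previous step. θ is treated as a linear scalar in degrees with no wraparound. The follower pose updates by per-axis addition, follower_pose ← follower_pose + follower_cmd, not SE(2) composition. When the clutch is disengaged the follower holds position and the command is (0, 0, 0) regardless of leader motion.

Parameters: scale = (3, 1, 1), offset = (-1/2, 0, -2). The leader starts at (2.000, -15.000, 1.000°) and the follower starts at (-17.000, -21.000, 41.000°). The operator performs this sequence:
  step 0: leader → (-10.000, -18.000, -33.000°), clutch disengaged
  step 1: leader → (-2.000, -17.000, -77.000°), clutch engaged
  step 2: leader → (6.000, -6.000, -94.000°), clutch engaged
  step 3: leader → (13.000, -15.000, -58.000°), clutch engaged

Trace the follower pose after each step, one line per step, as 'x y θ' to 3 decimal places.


step 0: Δleader=(-12.000, -3.000, -34.000°), disengaged; cmd=(0,0,0) → follower holds at (-17.000, -21.000, 41.000°)
step 1: Δleader=(8.000, 1.000, -44.000°), engaged; cmd=(23.500, 1.000, -46.000°) → follower=(6.500, -20.000, -5.000°)
step 2: Δleader=(8.000, 11.000, -17.000°), engaged; cmd=(23.500, 11.000, -19.000°) → follower=(30.000, -9.000, -24.000°)
step 3: Δleader=(7.000, -9.000, 36.000°), engaged; cmd=(20.500, -9.000, 34.000°) → follower=(50.500, -18.000, 10.000°)

-17.000 -21.000 41.000
6.500 -20.000 -5.000
30.000 -9.000 -24.000
50.500 -18.000 10.000


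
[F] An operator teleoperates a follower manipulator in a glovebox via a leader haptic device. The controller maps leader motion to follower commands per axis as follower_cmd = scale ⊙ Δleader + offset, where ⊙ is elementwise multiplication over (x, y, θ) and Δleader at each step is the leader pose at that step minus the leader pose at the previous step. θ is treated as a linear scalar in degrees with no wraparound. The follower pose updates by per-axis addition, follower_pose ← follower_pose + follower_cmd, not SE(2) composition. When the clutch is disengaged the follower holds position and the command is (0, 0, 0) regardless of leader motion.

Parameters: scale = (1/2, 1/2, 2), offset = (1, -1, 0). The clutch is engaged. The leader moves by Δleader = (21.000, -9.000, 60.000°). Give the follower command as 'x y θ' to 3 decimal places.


axis x: 1/2·21.000 + 1 = 11.500
axis y: 1/2·-9.000 + -1 = -5.500
axis θ: 2·60.000 + 0 = 120.000

11.500 -5.500 120.000


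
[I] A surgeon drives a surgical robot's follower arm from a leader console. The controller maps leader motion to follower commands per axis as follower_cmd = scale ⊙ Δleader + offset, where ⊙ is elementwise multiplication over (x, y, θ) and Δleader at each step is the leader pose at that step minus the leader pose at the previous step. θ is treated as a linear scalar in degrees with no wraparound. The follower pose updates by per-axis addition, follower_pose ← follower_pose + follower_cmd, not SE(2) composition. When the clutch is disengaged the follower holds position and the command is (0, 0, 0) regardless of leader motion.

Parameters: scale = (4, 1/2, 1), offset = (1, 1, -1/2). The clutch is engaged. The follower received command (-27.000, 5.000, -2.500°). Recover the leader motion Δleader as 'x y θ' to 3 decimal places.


axis x: (-27.000 − 1) / (4) = -7.000
axis y: (5.000 − 1) / (1/2) = 8.000
axis θ: (-2.500 − -1/2) / (1) = -2.000

-7.000 8.000 -2.000


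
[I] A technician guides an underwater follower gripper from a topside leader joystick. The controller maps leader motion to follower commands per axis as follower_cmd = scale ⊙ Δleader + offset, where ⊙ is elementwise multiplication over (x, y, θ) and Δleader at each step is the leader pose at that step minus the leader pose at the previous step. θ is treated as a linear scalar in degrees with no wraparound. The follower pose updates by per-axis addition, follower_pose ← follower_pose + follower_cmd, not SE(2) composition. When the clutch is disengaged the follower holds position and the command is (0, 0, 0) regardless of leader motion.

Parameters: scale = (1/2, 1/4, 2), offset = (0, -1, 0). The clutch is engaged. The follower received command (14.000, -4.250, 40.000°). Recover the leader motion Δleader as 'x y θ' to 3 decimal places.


axis x: (14.000 − 0) / (1/2) = 28.000
axis y: (-4.250 − -1) / (1/4) = -13.000
axis θ: (40.000 − 0) / (2) = 20.000

28.000 -13.000 20.000


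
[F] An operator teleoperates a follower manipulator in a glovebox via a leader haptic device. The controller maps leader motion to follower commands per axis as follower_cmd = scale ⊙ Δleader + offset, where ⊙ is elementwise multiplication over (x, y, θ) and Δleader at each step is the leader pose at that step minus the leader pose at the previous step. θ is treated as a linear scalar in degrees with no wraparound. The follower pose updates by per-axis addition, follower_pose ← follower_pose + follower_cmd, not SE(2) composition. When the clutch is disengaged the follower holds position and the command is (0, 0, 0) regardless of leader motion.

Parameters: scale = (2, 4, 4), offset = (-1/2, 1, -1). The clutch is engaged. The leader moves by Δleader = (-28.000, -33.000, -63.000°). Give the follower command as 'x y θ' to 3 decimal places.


axis x: 2·-28.000 + -1/2 = -56.500
axis y: 4·-33.000 + 1 = -131.000
axis θ: 4·-63.000 + -1 = -253.000

-56.500 -131.000 -253.000


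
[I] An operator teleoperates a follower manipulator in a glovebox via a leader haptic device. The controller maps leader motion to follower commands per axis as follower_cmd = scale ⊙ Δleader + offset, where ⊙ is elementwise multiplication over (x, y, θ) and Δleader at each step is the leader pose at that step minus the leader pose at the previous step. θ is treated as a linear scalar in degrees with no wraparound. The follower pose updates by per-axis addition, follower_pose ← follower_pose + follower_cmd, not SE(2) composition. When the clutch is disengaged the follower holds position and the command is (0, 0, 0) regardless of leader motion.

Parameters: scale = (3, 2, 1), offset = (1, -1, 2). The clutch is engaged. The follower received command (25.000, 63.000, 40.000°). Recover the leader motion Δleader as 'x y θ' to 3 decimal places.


axis x: (25.000 − 1) / (3) = 8.000
axis y: (63.000 − -1) / (2) = 32.000
axis θ: (40.000 − 2) / (1) = 38.000

8.000 32.000 38.000


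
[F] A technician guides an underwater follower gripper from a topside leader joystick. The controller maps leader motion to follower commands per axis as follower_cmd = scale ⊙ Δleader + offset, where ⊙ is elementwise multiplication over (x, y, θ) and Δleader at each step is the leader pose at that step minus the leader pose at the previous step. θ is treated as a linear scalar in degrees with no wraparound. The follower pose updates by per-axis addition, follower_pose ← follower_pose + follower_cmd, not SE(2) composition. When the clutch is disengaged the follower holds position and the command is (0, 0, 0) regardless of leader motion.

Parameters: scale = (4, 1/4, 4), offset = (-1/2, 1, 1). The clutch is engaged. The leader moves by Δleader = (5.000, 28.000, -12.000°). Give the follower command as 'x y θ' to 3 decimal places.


axis x: 4·5.000 + -1/2 = 19.500
axis y: 1/4·28.000 + 1 = 8.000
axis θ: 4·-12.000 + 1 = -47.000

19.500 8.000 -47.000


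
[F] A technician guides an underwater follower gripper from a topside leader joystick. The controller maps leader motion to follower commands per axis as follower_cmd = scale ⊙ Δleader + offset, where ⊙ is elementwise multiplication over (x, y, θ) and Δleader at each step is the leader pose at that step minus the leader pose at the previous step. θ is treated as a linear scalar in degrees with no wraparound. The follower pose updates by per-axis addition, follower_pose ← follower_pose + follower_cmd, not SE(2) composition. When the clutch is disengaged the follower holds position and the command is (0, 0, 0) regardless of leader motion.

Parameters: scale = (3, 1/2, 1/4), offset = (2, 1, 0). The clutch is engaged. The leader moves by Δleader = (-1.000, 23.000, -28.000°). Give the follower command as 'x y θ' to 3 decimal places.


axis x: 3·-1.000 + 2 = -1.000
axis y: 1/2·23.000 + 1 = 12.500
axis θ: 1/4·-28.000 + 0 = -7.000

-1.000 12.500 -7.000


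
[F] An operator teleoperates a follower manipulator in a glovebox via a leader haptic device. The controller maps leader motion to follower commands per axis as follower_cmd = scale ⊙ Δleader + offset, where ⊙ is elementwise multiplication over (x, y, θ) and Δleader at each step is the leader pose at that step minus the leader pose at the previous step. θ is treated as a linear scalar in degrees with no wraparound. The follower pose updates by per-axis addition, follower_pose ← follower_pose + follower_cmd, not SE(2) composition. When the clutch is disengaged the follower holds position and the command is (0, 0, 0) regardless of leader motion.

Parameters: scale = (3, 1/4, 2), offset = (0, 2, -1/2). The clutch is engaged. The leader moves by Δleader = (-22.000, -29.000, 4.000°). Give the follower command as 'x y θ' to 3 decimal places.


axis x: 3·-22.000 + 0 = -66.000
axis y: 1/4·-29.000 + 2 = -5.250
axis θ: 2·4.000 + -1/2 = 7.500

-66.000 -5.250 7.500


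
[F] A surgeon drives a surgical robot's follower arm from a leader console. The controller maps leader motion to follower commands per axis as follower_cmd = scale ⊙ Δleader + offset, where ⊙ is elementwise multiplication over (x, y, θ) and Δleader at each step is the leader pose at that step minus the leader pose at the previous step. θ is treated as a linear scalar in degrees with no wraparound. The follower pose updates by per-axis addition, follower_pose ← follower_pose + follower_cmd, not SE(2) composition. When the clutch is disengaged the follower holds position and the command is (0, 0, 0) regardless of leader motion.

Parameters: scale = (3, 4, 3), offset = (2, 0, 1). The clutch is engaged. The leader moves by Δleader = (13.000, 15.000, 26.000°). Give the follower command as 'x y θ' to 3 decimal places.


41.000 60.000 79.000

axis x: 3·13.000 + 2 = 41.000
axis y: 4·15.000 + 0 = 60.000
axis θ: 3·26.000 + 1 = 79.000


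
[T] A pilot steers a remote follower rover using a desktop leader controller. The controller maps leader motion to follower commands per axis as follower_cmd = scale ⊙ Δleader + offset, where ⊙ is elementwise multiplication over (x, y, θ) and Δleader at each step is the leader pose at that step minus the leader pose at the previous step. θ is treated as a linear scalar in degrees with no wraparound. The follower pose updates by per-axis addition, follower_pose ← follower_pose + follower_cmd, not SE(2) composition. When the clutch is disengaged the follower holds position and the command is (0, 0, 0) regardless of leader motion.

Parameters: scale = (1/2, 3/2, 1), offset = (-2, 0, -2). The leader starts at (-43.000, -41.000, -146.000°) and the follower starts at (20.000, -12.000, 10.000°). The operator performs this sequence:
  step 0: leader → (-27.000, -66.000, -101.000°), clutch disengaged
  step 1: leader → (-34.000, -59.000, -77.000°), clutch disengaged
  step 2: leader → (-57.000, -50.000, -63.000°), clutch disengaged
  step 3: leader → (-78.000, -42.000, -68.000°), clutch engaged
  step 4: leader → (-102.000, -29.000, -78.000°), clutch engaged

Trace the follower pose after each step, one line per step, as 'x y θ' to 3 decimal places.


step 0: Δleader=(16.000, -25.000, 45.000°), disengaged; cmd=(0,0,0) → follower holds at (20.000, -12.000, 10.000°)
step 1: Δleader=(-7.000, 7.000, 24.000°), disengaged; cmd=(0,0,0) → follower holds at (20.000, -12.000, 10.000°)
step 2: Δleader=(-23.000, 9.000, 14.000°), disengaged; cmd=(0,0,0) → follower holds at (20.000, -12.000, 10.000°)
step 3: Δleader=(-21.000, 8.000, -5.000°), engaged; cmd=(-12.500, 12.000, -7.000°) → follower=(7.500, 0.000, 3.000°)
step 4: Δleader=(-24.000, 13.000, -10.000°), engaged; cmd=(-14.000, 19.500, -12.000°) → follower=(-6.500, 19.500, -9.000°)

20.000 -12.000 10.000
20.000 -12.000 10.000
20.000 -12.000 10.000
7.500 0.000 3.000
-6.500 19.500 -9.000


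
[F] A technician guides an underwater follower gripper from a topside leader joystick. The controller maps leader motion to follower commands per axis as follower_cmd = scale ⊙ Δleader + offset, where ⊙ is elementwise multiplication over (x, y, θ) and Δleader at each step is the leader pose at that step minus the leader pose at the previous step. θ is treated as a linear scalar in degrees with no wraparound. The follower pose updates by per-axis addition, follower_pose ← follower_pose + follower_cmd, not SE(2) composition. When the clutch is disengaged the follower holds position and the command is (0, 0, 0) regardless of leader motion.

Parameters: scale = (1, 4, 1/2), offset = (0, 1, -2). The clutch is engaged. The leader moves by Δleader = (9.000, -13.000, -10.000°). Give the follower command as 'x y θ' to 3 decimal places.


axis x: 1·9.000 + 0 = 9.000
axis y: 4·-13.000 + 1 = -51.000
axis θ: 1/2·-10.000 + -2 = -7.000

9.000 -51.000 -7.000


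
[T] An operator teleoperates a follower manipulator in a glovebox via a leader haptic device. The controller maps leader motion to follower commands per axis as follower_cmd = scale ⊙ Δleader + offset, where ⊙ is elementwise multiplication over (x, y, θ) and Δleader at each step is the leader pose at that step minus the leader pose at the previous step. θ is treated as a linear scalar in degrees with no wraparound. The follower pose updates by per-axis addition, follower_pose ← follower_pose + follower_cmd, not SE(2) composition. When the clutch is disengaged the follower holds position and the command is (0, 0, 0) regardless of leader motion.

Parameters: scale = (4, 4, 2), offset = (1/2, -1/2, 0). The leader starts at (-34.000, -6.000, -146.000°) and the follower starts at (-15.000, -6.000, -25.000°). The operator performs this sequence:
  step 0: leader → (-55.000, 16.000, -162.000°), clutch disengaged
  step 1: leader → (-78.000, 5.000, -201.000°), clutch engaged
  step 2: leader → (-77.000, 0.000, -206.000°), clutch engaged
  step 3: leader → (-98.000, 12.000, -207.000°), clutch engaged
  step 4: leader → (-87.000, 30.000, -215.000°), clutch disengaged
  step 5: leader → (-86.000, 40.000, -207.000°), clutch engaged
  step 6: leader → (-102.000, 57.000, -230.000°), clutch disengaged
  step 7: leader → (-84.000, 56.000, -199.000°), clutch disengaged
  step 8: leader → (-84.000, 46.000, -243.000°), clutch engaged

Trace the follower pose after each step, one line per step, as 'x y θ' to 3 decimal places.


step 0: Δleader=(-21.000, 22.000, -16.000°), disengaged; cmd=(0,0,0) → follower holds at (-15.000, -6.000, -25.000°)
step 1: Δleader=(-23.000, -11.000, -39.000°), engaged; cmd=(-91.500, -44.500, -78.000°) → follower=(-106.500, -50.500, -103.000°)
step 2: Δleader=(1.000, -5.000, -5.000°), engaged; cmd=(4.500, -20.500, -10.000°) → follower=(-102.000, -71.000, -113.000°)
step 3: Δleader=(-21.000, 12.000, -1.000°), engaged; cmd=(-83.500, 47.500, -2.000°) → follower=(-185.500, -23.500, -115.000°)
step 4: Δleader=(11.000, 18.000, -8.000°), disengaged; cmd=(0,0,0) → follower holds at (-185.500, -23.500, -115.000°)
step 5: Δleader=(1.000, 10.000, 8.000°), engaged; cmd=(4.500, 39.500, 16.000°) → follower=(-181.000, 16.000, -99.000°)
step 6: Δleader=(-16.000, 17.000, -23.000°), disengaged; cmd=(0,0,0) → follower holds at (-181.000, 16.000, -99.000°)
step 7: Δleader=(18.000, -1.000, 31.000°), disengaged; cmd=(0,0,0) → follower holds at (-181.000, 16.000, -99.000°)
step 8: Δleader=(0.000, -10.000, -44.000°), engaged; cmd=(0.500, -40.500, -88.000°) → follower=(-180.500, -24.500, -187.000°)

-15.000 -6.000 -25.000
-106.500 -50.500 -103.000
-102.000 -71.000 -113.000
-185.500 -23.500 -115.000
-185.500 -23.500 -115.000
-181.000 16.000 -99.000
-181.000 16.000 -99.000
-181.000 16.000 -99.000
-180.500 -24.500 -187.000


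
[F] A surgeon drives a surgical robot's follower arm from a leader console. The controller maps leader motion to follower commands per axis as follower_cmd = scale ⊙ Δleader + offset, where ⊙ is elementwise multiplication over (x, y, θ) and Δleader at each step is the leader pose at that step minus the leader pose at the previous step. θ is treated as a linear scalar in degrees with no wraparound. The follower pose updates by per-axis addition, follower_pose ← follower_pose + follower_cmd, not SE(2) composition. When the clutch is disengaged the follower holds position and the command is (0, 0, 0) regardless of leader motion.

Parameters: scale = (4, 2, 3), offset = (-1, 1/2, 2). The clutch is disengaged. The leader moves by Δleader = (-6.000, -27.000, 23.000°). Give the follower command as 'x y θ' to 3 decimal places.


clutch disengaged → follower holds; cmd = (0, 0, 0)

0.000 0.000 0.000


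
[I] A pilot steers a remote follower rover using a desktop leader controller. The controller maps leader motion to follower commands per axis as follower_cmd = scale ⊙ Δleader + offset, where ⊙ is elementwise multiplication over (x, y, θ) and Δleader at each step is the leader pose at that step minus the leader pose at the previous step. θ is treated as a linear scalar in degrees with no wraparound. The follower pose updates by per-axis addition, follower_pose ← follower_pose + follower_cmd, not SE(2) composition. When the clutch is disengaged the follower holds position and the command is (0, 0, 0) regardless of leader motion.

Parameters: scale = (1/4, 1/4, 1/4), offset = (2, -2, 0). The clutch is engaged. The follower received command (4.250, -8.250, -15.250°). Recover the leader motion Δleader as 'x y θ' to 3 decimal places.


axis x: (4.250 − 2) / (1/4) = 9.000
axis y: (-8.250 − -2) / (1/4) = -25.000
axis θ: (-15.250 − 0) / (1/4) = -61.000

9.000 -25.000 -61.000


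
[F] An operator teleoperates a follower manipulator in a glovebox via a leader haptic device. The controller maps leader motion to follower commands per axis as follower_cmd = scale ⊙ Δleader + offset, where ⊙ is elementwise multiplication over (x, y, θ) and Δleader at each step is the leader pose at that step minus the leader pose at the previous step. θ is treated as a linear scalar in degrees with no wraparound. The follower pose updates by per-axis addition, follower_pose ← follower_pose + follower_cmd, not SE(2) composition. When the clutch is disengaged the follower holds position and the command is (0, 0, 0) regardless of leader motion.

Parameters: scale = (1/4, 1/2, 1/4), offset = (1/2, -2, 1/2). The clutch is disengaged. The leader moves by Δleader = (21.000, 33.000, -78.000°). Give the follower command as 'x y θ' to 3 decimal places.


clutch disengaged → follower holds; cmd = (0, 0, 0)

0.000 0.000 0.000


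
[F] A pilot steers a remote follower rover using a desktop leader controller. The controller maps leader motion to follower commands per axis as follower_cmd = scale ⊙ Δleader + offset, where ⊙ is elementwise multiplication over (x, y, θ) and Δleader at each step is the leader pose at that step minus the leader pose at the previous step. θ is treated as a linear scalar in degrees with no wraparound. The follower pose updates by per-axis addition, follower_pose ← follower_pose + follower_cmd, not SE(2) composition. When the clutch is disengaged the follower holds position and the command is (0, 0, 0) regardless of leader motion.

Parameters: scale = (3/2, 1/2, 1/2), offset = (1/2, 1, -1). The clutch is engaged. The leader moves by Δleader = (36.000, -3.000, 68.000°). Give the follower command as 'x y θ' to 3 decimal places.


54.500 -0.500 33.000

axis x: 3/2·36.000 + 1/2 = 54.500
axis y: 1/2·-3.000 + 1 = -0.500
axis θ: 1/2·68.000 + -1 = 33.000


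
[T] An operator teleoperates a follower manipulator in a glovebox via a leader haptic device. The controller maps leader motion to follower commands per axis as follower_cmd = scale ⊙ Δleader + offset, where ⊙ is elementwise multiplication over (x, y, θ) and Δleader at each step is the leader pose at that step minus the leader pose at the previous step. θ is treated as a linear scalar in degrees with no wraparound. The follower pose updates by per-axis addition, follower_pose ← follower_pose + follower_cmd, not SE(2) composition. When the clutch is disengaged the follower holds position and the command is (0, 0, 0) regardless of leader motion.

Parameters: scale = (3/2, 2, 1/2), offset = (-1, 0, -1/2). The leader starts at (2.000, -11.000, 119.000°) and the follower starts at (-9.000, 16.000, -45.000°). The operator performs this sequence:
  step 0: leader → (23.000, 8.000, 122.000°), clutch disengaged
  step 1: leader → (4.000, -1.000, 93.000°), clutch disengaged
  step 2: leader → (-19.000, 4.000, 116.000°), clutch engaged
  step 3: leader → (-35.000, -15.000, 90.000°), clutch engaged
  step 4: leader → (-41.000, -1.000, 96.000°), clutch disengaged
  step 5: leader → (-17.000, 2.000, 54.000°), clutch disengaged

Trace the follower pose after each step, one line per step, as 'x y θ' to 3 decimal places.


-9.000 16.000 -45.000
-9.000 16.000 -45.000
-44.500 26.000 -34.000
-69.500 -12.000 -47.500
-69.500 -12.000 -47.500
-69.500 -12.000 -47.500

step 0: Δleader=(21.000, 19.000, 3.000°), disengaged; cmd=(0,0,0) → follower holds at (-9.000, 16.000, -45.000°)
step 1: Δleader=(-19.000, -9.000, -29.000°), disengaged; cmd=(0,0,0) → follower holds at (-9.000, 16.000, -45.000°)
step 2: Δleader=(-23.000, 5.000, 23.000°), engaged; cmd=(-35.500, 10.000, 11.000°) → follower=(-44.500, 26.000, -34.000°)
step 3: Δleader=(-16.000, -19.000, -26.000°), engaged; cmd=(-25.000, -38.000, -13.500°) → follower=(-69.500, -12.000, -47.500°)
step 4: Δleader=(-6.000, 14.000, 6.000°), disengaged; cmd=(0,0,0) → follower holds at (-69.500, -12.000, -47.500°)
step 5: Δleader=(24.000, 3.000, -42.000°), disengaged; cmd=(0,0,0) → follower holds at (-69.500, -12.000, -47.500°)


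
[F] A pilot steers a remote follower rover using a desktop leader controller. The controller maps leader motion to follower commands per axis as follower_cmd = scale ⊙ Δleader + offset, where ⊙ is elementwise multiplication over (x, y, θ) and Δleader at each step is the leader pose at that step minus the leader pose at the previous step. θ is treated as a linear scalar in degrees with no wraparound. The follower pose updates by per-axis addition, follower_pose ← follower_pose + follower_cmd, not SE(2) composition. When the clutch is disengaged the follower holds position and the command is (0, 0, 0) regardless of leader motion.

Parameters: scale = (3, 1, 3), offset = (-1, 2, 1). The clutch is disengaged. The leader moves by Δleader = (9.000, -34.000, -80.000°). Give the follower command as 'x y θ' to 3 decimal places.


0.000 0.000 0.000

clutch disengaged → follower holds; cmd = (0, 0, 0)


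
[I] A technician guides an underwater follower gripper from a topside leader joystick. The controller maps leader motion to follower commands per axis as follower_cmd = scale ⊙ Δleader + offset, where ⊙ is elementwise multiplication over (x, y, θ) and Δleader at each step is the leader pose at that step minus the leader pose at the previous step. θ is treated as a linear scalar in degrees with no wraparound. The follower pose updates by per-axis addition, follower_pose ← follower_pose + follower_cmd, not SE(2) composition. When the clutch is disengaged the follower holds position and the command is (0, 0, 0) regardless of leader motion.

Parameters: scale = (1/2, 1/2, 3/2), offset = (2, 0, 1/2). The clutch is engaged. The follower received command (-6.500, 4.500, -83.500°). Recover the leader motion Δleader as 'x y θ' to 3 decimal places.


axis x: (-6.500 − 2) / (1/2) = -17.000
axis y: (4.500 − 0) / (1/2) = 9.000
axis θ: (-83.500 − 1/2) / (3/2) = -56.000

-17.000 9.000 -56.000


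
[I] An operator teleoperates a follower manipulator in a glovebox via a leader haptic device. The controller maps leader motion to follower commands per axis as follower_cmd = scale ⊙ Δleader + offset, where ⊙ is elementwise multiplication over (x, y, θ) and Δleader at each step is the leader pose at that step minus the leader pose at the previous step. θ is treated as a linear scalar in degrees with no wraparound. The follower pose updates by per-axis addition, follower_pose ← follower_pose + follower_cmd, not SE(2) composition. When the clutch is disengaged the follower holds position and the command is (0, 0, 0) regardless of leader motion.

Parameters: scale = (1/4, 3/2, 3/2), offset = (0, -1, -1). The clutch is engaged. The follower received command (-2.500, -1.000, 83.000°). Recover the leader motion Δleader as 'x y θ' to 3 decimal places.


-10.000 0.000 56.000

axis x: (-2.500 − 0) / (1/4) = -10.000
axis y: (-1.000 − -1) / (3/2) = 0.000
axis θ: (83.000 − -1) / (3/2) = 56.000


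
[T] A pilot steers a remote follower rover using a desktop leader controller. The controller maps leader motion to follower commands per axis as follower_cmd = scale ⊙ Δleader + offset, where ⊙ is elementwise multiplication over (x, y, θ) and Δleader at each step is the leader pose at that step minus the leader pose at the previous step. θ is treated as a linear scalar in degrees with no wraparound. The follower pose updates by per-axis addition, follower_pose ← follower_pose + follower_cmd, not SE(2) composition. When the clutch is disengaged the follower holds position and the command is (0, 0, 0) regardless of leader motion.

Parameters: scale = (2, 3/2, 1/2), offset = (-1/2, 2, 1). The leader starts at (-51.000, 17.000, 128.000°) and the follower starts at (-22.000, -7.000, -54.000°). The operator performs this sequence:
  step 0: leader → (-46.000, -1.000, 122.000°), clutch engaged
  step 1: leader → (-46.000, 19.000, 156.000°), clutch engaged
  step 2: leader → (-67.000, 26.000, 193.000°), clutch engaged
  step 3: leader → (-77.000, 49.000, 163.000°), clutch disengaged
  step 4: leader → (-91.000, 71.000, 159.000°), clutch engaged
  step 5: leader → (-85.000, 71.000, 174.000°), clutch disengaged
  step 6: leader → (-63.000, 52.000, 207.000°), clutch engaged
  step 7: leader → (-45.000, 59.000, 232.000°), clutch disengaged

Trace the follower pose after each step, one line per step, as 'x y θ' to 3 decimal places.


step 0: Δleader=(5.000, -18.000, -6.000°), engaged; cmd=(9.500, -25.000, -2.000°) → follower=(-12.500, -32.000, -56.000°)
step 1: Δleader=(0.000, 20.000, 34.000°), engaged; cmd=(-0.500, 32.000, 18.000°) → follower=(-13.000, 0.000, -38.000°)
step 2: Δleader=(-21.000, 7.000, 37.000°), engaged; cmd=(-42.500, 12.500, 19.500°) → follower=(-55.500, 12.500, -18.500°)
step 3: Δleader=(-10.000, 23.000, -30.000°), disengaged; cmd=(0,0,0) → follower holds at (-55.500, 12.500, -18.500°)
step 4: Δleader=(-14.000, 22.000, -4.000°), engaged; cmd=(-28.500, 35.000, -1.000°) → follower=(-84.000, 47.500, -19.500°)
step 5: Δleader=(6.000, 0.000, 15.000°), disengaged; cmd=(0,0,0) → follower holds at (-84.000, 47.500, -19.500°)
step 6: Δleader=(22.000, -19.000, 33.000°), engaged; cmd=(43.500, -26.500, 17.500°) → follower=(-40.500, 21.000, -2.000°)
step 7: Δleader=(18.000, 7.000, 25.000°), disengaged; cmd=(0,0,0) → follower holds at (-40.500, 21.000, -2.000°)

-12.500 -32.000 -56.000
-13.000 0.000 -38.000
-55.500 12.500 -18.500
-55.500 12.500 -18.500
-84.000 47.500 -19.500
-84.000 47.500 -19.500
-40.500 21.000 -2.000
-40.500 21.000 -2.000
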